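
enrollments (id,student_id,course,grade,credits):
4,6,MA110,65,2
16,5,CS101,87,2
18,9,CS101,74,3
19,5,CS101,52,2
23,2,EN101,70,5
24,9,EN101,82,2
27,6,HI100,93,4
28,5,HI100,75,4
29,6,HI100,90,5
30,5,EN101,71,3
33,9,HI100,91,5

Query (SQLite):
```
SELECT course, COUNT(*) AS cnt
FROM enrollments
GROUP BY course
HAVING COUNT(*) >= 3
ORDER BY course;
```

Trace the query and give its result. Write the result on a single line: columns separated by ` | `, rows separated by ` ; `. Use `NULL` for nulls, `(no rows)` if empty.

Partition enrollments by course; compute COUNT(*) within each group.
HAVING: keep groups with count ≥ 3.
  CS101: ids {16, 18, 19} → COUNT(*)=3
  EN101: ids {23, 24, 30} → COUNT(*)=3
  HI100: ids {27, 28, 29, 33} → COUNT(*)=4
  MA110: ids {4} → COUNT(*)=1

CS101 | 3 ; EN101 | 3 ; HI100 | 4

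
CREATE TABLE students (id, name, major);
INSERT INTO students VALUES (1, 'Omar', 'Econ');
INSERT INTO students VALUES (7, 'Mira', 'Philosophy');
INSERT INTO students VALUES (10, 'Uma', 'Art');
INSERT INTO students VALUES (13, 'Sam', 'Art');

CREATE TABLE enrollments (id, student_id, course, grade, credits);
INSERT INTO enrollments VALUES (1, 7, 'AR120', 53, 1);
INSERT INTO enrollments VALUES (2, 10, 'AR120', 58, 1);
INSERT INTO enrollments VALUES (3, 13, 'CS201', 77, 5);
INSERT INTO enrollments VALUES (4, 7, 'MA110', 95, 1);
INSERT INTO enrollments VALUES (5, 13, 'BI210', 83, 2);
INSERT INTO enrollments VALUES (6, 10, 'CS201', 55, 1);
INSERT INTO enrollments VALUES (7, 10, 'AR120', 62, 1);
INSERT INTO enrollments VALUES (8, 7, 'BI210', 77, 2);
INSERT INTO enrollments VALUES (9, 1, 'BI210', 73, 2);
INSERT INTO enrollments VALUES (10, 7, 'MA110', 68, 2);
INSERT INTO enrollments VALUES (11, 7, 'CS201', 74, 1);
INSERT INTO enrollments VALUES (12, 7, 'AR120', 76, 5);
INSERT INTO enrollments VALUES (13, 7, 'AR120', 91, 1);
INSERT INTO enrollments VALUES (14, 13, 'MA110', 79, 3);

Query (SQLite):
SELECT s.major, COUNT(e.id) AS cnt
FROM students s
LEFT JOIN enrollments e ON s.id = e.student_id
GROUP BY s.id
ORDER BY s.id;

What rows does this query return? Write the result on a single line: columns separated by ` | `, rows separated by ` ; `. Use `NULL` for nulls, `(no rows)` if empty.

Econ | 1 ; Philosophy | 7 ; Art | 3 ; Art | 3

LEFT JOIN keeps every students row; unmatched ones get NULL for enrollments columns.
Group by students.id and compute COUNT(e.id). COUNT(col) of an all-NULL group is 0.
  1: ids {9} → COUNT(e.id)=1
  7: ids {1, 4, 8, 10, 11, 12, 13} → COUNT(e.id)=7
  10: ids {2, 6, 7} → COUNT(e.id)=3
  13: ids {3, 5, 14} → COUNT(e.id)=3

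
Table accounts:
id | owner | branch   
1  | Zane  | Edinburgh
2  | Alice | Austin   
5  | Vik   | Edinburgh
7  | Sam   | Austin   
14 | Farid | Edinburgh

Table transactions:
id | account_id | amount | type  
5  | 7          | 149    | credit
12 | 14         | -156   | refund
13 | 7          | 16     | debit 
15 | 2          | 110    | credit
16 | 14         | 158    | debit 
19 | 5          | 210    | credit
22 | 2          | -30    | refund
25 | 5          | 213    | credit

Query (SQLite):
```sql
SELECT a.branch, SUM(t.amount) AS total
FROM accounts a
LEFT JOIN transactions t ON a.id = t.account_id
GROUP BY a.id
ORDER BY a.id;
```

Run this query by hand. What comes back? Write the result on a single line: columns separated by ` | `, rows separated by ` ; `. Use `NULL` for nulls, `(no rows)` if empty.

Edinburgh | NULL ; Austin | 80 ; Edinburgh | 423 ; Austin | 165 ; Edinburgh | 2

LEFT JOIN keeps every accounts row; unmatched ones get NULL for transactions columns.
Group by accounts.id and compute SUM(t.amount). SUM over an all-NULL group is NULL.
  1: ids {—} → SUM(t.amount)=NULL
  2: ids {15, 22} → SUM(t.amount)=80
  5: ids {19, 25} → SUM(t.amount)=423
  7: ids {5, 13} → SUM(t.amount)=165
  14: ids {12, 16} → SUM(t.amount)=2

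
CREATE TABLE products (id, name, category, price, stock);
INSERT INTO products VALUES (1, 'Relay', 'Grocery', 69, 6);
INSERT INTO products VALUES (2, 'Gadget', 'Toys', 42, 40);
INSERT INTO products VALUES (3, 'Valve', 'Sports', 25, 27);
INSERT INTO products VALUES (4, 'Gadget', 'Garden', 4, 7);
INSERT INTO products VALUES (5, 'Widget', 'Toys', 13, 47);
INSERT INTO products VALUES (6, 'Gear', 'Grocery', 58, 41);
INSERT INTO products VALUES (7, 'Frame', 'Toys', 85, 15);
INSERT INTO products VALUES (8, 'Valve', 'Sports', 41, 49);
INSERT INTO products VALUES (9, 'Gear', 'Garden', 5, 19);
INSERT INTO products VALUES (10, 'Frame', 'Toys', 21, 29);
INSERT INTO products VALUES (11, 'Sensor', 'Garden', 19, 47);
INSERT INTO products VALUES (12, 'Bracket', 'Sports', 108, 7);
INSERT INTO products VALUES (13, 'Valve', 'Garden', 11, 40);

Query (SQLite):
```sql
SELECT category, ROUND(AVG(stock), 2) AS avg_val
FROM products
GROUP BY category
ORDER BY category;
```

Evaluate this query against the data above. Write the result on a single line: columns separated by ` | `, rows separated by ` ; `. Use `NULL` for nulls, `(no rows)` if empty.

Garden | 28.25 ; Grocery | 23.5 ; Sports | 27.67 ; Toys | 32.75

Partition products by category; compute ROUND(AVG(stock), 2) within each group.
  Garden: ids {4, 9, 11, 13} → ROUND(AVG(stock), 2)=28.25
  Grocery: ids {1, 6} → ROUND(AVG(stock), 2)=23.5
  Sports: ids {3, 8, 12} → ROUND(AVG(stock), 2)=27.67
  Toys: ids {2, 5, 7, 10} → ROUND(AVG(stock), 2)=32.75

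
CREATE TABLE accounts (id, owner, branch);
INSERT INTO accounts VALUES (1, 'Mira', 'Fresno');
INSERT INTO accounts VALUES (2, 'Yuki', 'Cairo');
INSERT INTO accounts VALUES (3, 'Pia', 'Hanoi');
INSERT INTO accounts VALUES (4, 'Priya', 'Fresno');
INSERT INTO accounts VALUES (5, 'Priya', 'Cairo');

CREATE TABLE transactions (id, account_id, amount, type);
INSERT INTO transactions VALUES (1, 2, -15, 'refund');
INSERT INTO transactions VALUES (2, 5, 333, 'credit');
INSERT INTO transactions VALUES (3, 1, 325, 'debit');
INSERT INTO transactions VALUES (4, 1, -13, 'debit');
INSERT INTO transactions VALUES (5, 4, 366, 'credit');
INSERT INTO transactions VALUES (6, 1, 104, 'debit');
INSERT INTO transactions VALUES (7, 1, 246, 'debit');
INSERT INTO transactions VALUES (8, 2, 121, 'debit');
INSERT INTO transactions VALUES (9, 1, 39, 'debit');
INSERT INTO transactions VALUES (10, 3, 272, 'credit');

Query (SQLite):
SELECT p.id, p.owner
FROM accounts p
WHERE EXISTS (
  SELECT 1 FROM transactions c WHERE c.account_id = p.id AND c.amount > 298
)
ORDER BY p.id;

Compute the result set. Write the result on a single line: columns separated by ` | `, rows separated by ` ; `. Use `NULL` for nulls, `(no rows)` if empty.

1 | Mira ; 4 | Priya ; 5 | Priya

For each accounts row, check whether any transactions with matching account_id has amount > 298.
Keep rows where that is true.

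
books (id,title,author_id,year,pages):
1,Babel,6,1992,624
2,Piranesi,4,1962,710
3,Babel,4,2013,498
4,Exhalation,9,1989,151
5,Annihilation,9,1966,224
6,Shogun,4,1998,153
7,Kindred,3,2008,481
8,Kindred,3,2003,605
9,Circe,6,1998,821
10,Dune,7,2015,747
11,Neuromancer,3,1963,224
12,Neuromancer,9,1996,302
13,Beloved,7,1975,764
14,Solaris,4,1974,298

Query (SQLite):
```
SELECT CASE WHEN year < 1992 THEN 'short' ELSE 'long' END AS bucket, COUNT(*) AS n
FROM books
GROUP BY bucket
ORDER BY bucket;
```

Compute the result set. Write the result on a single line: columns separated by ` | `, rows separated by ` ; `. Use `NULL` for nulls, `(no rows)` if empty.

Bucket rows by year < 1992 → 'short' else 'long'; count each bucket.

long | 8 ; short | 6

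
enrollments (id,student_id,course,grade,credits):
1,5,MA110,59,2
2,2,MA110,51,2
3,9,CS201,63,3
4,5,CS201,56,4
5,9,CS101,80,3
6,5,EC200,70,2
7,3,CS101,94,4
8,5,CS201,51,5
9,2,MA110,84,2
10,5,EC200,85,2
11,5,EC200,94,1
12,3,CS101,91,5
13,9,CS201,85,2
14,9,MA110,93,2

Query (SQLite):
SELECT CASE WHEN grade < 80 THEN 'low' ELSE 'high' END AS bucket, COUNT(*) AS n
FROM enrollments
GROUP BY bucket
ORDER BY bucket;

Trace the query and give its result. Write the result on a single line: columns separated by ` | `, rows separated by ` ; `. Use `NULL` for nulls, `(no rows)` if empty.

high | 8 ; low | 6

Bucket rows by grade < 80 → 'low' else 'high'; count each bucket.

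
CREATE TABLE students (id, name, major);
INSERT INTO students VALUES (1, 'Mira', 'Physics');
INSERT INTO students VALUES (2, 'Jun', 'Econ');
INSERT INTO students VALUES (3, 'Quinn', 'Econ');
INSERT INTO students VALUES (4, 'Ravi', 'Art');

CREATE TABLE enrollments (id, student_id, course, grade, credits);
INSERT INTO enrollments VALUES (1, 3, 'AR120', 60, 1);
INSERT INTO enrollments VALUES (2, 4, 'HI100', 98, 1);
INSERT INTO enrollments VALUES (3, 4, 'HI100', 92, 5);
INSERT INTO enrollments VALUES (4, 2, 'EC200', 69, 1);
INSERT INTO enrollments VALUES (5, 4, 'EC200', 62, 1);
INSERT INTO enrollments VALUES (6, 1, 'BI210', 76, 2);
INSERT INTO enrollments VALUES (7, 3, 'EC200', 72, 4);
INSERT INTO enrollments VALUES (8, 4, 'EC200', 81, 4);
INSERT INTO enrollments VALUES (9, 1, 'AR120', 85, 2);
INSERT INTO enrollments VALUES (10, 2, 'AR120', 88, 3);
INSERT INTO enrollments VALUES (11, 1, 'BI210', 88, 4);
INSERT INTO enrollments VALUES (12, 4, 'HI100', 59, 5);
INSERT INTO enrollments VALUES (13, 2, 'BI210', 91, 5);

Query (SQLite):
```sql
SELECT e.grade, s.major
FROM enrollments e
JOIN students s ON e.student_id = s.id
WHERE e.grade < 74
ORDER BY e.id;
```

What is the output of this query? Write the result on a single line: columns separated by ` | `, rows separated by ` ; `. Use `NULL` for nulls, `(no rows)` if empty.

Each enrollments row matches the students row where student_id = students.id.
Then keep rows with e.grade < 74.

60 | Econ ; 69 | Econ ; 62 | Art ; 72 | Econ ; 59 | Art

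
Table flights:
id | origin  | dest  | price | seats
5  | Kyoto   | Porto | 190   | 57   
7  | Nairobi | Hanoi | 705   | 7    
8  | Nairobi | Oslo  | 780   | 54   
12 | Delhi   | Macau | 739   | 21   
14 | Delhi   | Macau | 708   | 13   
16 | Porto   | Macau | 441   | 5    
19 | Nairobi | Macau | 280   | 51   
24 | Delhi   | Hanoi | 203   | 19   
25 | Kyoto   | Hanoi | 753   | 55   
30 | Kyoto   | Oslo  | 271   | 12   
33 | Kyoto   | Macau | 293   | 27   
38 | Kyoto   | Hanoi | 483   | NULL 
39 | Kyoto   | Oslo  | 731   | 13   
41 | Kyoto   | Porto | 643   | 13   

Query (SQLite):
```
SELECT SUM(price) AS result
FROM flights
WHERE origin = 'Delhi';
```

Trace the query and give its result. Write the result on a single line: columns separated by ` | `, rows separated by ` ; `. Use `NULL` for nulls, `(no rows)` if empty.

1650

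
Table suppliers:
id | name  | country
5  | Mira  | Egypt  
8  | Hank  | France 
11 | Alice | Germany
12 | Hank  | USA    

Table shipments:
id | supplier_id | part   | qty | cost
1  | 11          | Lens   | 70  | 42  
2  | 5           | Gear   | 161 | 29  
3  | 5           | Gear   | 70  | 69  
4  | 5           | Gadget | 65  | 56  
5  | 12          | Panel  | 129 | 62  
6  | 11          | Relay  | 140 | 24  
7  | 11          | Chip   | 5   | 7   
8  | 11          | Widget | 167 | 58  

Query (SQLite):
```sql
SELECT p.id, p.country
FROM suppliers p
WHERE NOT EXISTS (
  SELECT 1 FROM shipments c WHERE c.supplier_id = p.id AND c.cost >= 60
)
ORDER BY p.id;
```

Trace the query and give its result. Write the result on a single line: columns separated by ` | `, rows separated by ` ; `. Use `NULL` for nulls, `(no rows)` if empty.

8 | France ; 11 | Germany

For each suppliers row, check whether any shipments with matching supplier_id has cost >= 60.
Keep rows where that is false.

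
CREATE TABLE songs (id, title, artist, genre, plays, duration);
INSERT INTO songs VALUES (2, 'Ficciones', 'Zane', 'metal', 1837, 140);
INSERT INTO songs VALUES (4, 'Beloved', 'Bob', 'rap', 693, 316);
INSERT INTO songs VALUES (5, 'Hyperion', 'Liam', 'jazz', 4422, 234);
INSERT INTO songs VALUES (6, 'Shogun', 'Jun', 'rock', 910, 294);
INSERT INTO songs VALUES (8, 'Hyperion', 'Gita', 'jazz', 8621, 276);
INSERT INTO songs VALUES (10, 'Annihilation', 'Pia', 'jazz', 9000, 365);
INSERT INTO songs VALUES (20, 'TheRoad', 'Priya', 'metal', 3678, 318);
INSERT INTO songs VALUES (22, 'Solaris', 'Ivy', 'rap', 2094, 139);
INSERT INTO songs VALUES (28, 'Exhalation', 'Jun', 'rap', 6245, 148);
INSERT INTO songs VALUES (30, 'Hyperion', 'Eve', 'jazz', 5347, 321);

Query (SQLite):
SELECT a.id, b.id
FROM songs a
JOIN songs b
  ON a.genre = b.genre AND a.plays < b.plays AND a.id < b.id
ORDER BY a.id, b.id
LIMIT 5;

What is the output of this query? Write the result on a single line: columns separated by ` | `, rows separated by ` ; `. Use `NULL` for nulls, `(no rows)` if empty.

2 | 20 ; 4 | 22 ; 4 | 28 ; 5 | 8 ; 5 | 10

Pairs (a,b) with same genre, a.plays < b.plays, a.id < b.id.
genre groups: jazz:{5,8,10,30} metal:{2,20} rap:{4,22,28} rock:{6}
Ordered by (a.id, b.id); first 5.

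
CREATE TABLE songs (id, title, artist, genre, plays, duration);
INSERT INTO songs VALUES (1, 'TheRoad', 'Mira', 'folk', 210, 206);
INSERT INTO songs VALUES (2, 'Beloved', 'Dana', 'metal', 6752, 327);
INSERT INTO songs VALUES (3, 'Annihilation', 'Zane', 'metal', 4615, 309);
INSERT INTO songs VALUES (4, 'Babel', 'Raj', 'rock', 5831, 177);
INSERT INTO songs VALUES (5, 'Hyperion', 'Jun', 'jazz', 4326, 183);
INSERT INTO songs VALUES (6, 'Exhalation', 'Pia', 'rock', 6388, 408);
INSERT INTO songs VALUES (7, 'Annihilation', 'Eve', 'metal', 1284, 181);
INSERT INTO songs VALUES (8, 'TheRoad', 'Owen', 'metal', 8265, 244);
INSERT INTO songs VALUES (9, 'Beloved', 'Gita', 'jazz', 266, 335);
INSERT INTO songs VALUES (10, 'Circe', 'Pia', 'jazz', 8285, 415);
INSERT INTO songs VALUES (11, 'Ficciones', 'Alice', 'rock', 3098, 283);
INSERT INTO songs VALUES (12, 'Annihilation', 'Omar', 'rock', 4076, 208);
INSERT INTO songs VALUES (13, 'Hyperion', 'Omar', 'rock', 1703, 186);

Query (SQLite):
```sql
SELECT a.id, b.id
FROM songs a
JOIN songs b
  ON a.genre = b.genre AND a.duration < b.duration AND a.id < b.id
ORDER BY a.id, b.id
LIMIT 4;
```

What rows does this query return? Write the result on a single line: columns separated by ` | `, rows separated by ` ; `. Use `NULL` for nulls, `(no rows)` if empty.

Pairs (a,b) with same genre, a.duration < b.duration, a.id < b.id.
genre groups: folk:{1} jazz:{5,9,10} metal:{2,3,7,8} rock:{4,6,11,12,13}
Ordered by (a.id, b.id); first 4.

4 | 6 ; 4 | 11 ; 4 | 12 ; 4 | 13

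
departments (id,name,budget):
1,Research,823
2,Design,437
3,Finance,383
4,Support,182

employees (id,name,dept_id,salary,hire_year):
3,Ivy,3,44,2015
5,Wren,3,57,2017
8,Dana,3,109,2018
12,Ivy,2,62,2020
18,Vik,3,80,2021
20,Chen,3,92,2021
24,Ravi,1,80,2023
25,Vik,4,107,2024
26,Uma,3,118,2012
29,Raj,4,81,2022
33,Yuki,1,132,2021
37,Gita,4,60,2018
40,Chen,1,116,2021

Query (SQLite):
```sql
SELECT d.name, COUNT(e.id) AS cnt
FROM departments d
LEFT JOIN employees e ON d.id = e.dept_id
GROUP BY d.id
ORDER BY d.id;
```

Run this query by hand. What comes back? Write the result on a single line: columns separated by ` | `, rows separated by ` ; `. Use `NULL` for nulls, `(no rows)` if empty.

Research | 3 ; Design | 1 ; Finance | 6 ; Support | 3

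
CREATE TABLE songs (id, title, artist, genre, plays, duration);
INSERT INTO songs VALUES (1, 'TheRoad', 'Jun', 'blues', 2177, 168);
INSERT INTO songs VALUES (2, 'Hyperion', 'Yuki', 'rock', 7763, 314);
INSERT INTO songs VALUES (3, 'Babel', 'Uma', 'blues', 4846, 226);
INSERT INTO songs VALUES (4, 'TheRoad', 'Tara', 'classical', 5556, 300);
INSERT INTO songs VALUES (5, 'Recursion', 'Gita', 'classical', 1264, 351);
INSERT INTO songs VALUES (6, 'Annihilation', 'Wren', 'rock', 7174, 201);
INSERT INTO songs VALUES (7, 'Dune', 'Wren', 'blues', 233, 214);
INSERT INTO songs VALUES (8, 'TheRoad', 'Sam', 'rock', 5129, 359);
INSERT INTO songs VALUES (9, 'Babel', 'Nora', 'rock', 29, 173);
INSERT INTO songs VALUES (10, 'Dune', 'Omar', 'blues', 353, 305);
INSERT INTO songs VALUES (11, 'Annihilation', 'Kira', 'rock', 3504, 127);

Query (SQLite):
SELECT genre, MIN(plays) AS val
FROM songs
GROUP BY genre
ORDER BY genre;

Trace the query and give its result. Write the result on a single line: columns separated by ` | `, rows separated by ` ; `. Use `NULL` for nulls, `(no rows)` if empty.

blues | 233 ; classical | 1264 ; rock | 29

Partition songs by genre; compute MIN(plays) within each group.
  blues: ids {1, 3, 7, 10} → MIN(plays)=233
  classical: ids {4, 5} → MIN(plays)=1264
  rock: ids {2, 6, 8, 9, 11} → MIN(plays)=29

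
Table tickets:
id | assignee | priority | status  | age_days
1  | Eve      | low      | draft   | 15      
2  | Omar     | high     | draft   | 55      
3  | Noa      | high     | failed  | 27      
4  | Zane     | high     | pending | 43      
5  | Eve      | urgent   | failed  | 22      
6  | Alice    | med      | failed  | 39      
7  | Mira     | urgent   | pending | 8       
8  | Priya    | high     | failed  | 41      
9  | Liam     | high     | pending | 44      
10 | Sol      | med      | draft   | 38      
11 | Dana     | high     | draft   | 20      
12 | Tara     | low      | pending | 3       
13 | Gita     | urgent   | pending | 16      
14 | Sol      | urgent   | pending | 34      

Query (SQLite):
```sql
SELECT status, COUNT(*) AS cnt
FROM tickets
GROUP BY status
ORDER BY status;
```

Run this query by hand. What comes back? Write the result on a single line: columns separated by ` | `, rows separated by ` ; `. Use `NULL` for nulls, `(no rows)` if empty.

draft | 4 ; failed | 4 ; pending | 6

Partition tickets by status; compute COUNT(*) within each group.
  draft: ids {1, 2, 10, 11} → COUNT(*)=4
  failed: ids {3, 5, 6, 8} → COUNT(*)=4
  pending: ids {4, 7, 9, 12, 13, 14} → COUNT(*)=6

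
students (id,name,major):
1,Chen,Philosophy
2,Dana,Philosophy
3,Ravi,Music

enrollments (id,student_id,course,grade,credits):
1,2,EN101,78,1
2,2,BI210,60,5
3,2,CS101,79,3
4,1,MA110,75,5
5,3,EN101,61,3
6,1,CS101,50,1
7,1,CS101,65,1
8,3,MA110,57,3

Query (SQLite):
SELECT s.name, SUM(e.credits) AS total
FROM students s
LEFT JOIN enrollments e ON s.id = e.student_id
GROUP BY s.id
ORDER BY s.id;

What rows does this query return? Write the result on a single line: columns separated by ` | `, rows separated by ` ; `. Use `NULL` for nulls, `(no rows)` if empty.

LEFT JOIN keeps every students row; unmatched ones get NULL for enrollments columns.
Group by students.id and compute SUM(e.credits). SUM over an all-NULL group is NULL.
  1: ids {4, 6, 7} → SUM(e.credits)=7
  2: ids {1, 2, 3} → SUM(e.credits)=9
  3: ids {5, 8} → SUM(e.credits)=6

Chen | 7 ; Dana | 9 ; Ravi | 6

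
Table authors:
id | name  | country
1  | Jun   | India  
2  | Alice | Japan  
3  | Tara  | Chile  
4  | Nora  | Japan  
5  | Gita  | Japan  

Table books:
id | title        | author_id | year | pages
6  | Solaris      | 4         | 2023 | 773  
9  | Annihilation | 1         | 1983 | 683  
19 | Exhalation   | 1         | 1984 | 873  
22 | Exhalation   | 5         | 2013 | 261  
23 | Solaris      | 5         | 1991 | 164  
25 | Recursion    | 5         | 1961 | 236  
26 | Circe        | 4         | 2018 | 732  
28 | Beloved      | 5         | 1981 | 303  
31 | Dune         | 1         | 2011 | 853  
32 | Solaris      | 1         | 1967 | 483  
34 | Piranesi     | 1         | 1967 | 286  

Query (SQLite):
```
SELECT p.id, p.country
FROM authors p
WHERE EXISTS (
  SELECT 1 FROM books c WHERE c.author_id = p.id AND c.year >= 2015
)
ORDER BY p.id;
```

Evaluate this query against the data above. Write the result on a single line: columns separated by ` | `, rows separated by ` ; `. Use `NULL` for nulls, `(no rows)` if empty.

4 | Japan

For each authors row, check whether any books with matching author_id has year >= 2015.
Keep rows where that is true.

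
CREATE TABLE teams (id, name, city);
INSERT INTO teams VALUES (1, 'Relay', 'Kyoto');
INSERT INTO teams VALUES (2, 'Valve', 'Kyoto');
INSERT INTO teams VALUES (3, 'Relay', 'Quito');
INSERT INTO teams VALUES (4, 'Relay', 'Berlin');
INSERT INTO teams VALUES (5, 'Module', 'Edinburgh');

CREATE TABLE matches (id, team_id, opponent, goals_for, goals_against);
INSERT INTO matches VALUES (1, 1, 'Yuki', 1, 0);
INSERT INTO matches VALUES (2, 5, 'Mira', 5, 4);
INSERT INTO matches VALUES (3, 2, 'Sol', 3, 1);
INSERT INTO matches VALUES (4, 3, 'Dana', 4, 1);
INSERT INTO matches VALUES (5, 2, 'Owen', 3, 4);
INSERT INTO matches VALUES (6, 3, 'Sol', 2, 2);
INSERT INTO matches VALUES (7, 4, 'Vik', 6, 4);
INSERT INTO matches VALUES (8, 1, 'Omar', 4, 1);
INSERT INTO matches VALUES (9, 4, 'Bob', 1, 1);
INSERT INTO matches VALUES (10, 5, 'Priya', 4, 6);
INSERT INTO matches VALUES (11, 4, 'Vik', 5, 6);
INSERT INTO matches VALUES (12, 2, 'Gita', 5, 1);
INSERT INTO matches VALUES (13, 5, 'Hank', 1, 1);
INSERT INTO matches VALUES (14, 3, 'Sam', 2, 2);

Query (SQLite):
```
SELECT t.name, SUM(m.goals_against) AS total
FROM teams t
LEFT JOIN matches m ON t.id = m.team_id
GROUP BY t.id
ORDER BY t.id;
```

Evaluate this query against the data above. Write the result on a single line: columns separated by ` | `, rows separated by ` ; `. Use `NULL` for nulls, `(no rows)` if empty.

Relay | 1 ; Valve | 6 ; Relay | 5 ; Relay | 11 ; Module | 11

LEFT JOIN keeps every teams row; unmatched ones get NULL for matches columns.
Group by teams.id and compute SUM(m.goals_against). SUM over an all-NULL group is NULL.
  1: ids {1, 8} → SUM(m.goals_against)=1
  2: ids {3, 5, 12} → SUM(m.goals_against)=6
  3: ids {4, 6, 14} → SUM(m.goals_against)=5
  4: ids {7, 9, 11} → SUM(m.goals_against)=11
  5: ids {2, 10, 13} → SUM(m.goals_against)=11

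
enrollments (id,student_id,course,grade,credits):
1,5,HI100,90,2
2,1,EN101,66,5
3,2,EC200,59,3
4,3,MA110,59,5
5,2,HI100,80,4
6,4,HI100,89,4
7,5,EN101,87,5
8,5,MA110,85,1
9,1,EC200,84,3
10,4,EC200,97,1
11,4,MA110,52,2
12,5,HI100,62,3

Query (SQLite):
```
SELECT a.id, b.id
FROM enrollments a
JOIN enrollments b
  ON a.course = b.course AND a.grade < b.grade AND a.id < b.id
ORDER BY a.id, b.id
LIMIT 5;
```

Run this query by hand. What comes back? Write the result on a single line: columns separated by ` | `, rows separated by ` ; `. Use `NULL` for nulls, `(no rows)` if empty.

2 | 7 ; 3 | 9 ; 3 | 10 ; 4 | 8 ; 5 | 6

Pairs (a,b) with same course, a.grade < b.grade, a.id < b.id.
course groups: EC200:{3,9,10} EN101:{2,7} HI100:{1,5,6,12} MA110:{4,8,11}
Ordered by (a.id, b.id); first 5.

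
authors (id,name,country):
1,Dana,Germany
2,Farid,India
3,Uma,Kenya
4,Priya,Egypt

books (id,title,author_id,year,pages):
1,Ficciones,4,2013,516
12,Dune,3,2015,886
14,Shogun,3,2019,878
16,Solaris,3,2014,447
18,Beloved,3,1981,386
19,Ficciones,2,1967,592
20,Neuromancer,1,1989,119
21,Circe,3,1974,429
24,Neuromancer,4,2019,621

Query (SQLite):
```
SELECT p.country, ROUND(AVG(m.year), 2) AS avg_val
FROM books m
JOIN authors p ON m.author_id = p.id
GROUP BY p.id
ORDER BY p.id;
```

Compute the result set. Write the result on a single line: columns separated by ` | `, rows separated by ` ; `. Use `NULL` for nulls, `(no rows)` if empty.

Germany | 1989 ; India | 1967 ; Kenya | 2000.6 ; Egypt | 2016

Join each books row to its authors via author_id.
Group joined rows by authors.id; compute ROUND(AVG(m.year), 2) per group.
  1: ids {20} → ROUND(AVG(m.year), 2)=1989
  2: ids {19} → ROUND(AVG(m.year), 2)=1967
  3: ids {12, 14, 16, 18, 21} → ROUND(AVG(m.year), 2)=2000.6
  4: ids {1, 24} → ROUND(AVG(m.year), 2)=2016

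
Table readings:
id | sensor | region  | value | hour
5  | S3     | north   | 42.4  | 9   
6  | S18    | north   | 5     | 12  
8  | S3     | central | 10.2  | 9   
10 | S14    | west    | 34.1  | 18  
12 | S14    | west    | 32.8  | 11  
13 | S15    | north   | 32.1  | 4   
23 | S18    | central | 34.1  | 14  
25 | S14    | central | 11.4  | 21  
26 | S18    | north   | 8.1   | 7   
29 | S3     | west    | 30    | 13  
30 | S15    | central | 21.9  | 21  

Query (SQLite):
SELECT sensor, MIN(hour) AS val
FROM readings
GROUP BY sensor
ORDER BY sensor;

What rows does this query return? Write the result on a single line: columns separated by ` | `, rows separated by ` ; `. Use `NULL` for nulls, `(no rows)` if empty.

Partition readings by sensor; compute MIN(hour) within each group.
  S14: ids {10, 12, 25} → MIN(hour)=11
  S15: ids {13, 30} → MIN(hour)=4
  S18: ids {6, 23, 26} → MIN(hour)=7
  S3: ids {5, 8, 29} → MIN(hour)=9

S14 | 11 ; S15 | 4 ; S18 | 7 ; S3 | 9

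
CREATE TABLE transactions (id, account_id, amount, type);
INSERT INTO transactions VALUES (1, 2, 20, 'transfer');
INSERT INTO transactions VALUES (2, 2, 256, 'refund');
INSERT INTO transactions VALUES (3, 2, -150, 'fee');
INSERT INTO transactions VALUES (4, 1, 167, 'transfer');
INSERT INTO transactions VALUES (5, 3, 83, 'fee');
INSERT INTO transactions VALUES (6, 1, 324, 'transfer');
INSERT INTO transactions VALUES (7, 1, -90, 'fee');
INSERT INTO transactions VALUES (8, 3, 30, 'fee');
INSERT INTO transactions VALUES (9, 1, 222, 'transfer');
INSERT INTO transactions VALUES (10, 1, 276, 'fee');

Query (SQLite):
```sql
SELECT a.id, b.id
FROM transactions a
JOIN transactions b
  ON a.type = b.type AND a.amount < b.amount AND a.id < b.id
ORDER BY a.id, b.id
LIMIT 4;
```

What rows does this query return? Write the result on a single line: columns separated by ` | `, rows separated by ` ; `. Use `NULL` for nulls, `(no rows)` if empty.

Pairs (a,b) with same type, a.amount < b.amount, a.id < b.id.
type groups: fee:{3,5,7,8,10} refund:{2} transfer:{1,4,6,9}
Ordered by (a.id, b.id); first 4.

1 | 4 ; 1 | 6 ; 1 | 9 ; 3 | 5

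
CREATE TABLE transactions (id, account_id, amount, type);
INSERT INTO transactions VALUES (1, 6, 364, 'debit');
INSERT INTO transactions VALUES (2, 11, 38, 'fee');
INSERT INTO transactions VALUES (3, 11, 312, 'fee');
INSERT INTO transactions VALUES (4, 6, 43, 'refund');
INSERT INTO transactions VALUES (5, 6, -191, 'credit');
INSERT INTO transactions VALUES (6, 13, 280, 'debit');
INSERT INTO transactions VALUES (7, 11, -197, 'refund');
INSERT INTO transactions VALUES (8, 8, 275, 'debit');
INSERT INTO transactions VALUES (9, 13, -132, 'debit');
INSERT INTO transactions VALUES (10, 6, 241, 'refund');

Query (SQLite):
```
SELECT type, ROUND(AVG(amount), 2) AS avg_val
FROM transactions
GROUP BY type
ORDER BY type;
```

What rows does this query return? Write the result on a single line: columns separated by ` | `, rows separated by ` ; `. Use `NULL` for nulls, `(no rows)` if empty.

credit | -191 ; debit | 196.75 ; fee | 175 ; refund | 29

Partition transactions by type; compute ROUND(AVG(amount), 2) within each group.
  credit: ids {5} → ROUND(AVG(amount), 2)=-191
  debit: ids {1, 6, 8, 9} → ROUND(AVG(amount), 2)=196.75
  fee: ids {2, 3} → ROUND(AVG(amount), 2)=175
  refund: ids {4, 7, 10} → ROUND(AVG(amount), 2)=29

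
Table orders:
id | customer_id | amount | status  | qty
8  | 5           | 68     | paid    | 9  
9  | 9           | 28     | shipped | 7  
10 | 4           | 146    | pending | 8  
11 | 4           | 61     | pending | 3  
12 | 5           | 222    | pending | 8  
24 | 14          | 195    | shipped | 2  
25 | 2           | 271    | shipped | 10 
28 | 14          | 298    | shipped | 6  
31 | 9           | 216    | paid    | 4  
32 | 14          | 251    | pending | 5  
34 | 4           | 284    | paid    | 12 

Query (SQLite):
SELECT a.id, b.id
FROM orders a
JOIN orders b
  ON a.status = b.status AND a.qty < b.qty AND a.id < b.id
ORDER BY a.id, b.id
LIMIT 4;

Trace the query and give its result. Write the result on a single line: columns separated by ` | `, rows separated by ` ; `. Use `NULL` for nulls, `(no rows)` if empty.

Pairs (a,b) with same status, a.qty < b.qty, a.id < b.id.
status groups: paid:{8,31,34} pending:{10,11,12,32} shipped:{9,24,25,28}
Ordered by (a.id, b.id); first 4.

8 | 34 ; 9 | 25 ; 11 | 12 ; 11 | 32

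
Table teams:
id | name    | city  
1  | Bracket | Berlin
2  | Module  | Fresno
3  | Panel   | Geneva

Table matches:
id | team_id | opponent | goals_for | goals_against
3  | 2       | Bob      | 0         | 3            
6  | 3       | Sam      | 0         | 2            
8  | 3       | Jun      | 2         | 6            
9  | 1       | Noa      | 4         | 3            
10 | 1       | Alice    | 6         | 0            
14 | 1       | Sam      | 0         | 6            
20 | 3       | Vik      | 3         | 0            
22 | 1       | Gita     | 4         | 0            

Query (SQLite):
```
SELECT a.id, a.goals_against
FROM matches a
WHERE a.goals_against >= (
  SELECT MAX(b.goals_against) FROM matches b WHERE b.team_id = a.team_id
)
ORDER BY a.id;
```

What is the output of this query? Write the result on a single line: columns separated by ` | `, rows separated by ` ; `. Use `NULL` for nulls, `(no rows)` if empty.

3 | 3 ; 8 | 6 ; 14 | 6

For each matches row a, compute MAX(goals_against) over rows sharing a.team_id.
Keep row a if a.goals_against >= that per-group MAX.
  team_id=1: MAX(goals_against) = 6
  team_id=2: MAX(goals_against) = 3
  team_id=3: MAX(goals_against) = 6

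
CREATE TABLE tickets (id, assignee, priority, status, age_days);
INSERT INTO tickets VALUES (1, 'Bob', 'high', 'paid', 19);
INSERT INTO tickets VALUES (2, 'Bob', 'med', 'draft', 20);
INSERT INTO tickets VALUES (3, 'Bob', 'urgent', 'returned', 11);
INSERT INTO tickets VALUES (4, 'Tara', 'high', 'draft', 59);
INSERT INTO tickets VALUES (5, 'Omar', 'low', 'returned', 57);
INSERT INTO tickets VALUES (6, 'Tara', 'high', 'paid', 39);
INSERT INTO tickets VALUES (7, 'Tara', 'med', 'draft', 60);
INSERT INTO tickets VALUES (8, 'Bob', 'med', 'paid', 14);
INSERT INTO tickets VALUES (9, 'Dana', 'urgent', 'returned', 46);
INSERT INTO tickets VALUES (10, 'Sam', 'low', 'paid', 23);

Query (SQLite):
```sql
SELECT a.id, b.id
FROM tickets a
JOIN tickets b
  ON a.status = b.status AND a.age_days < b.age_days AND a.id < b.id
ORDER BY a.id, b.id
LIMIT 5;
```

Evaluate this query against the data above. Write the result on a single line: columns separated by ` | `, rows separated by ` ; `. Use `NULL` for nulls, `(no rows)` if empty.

1 | 6 ; 1 | 10 ; 2 | 4 ; 2 | 7 ; 3 | 5

Pairs (a,b) with same status, a.age_days < b.age_days, a.id < b.id.
status groups: draft:{2,4,7} paid:{1,6,8,10} returned:{3,5,9}
Ordered by (a.id, b.id); first 5.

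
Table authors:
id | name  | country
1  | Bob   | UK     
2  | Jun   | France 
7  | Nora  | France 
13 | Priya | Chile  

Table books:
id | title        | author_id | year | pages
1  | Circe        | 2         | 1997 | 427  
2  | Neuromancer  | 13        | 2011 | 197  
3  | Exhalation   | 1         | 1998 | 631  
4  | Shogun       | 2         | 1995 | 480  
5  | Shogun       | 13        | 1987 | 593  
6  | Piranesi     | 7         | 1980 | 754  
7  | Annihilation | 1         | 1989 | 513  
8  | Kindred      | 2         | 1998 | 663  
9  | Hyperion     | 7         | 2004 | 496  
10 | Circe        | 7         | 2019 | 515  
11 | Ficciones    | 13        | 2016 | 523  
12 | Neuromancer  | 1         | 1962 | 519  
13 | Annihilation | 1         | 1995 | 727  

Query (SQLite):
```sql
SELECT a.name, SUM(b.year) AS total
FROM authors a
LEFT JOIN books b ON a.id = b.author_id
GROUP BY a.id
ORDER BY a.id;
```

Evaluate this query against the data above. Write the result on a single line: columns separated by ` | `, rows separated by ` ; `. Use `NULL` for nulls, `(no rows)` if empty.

LEFT JOIN keeps every authors row; unmatched ones get NULL for books columns.
Group by authors.id and compute SUM(b.year). SUM over an all-NULL group is NULL.
  1: ids {3, 7, 12, 13} → SUM(b.year)=7944
  2: ids {1, 4, 8} → SUM(b.year)=5990
  7: ids {6, 9, 10} → SUM(b.year)=6003
  13: ids {2, 5, 11} → SUM(b.year)=6014

Bob | 7944 ; Jun | 5990 ; Nora | 6003 ; Priya | 6014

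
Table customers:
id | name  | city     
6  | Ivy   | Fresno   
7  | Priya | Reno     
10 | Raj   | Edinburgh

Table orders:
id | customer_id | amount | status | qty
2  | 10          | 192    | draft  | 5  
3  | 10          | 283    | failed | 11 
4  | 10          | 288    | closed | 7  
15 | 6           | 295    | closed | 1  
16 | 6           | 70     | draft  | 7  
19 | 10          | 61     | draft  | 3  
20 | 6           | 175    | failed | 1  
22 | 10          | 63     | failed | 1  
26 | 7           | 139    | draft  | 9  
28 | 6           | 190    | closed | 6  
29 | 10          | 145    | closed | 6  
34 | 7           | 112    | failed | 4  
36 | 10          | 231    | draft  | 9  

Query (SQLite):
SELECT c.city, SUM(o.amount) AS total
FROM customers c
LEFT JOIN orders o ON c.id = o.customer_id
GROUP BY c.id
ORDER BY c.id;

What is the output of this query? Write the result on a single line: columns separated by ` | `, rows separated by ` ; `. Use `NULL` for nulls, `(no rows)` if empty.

Fresno | 730 ; Reno | 251 ; Edinburgh | 1263

LEFT JOIN keeps every customers row; unmatched ones get NULL for orders columns.
Group by customers.id and compute SUM(o.amount). SUM over an all-NULL group is NULL.
  6: ids {15, 16, 20, 28} → SUM(o.amount)=730
  7: ids {26, 34} → SUM(o.amount)=251
  10: ids {2, 3, 4, 19, 22, 29, 36} → SUM(o.amount)=1263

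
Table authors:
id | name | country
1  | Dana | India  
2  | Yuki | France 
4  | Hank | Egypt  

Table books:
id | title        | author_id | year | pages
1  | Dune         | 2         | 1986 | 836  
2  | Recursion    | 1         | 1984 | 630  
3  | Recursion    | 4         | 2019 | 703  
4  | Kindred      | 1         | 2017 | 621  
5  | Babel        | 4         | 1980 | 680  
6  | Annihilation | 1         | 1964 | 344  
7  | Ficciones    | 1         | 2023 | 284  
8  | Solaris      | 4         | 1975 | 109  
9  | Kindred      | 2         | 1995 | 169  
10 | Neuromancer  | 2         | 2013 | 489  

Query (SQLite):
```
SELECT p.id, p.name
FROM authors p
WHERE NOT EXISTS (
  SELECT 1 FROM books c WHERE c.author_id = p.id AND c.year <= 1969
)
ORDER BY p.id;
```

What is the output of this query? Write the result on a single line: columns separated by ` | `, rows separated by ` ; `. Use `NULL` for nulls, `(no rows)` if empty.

For each authors row, check whether any books with matching author_id has year <= 1969.
Keep rows where that is false.

2 | Yuki ; 4 | Hank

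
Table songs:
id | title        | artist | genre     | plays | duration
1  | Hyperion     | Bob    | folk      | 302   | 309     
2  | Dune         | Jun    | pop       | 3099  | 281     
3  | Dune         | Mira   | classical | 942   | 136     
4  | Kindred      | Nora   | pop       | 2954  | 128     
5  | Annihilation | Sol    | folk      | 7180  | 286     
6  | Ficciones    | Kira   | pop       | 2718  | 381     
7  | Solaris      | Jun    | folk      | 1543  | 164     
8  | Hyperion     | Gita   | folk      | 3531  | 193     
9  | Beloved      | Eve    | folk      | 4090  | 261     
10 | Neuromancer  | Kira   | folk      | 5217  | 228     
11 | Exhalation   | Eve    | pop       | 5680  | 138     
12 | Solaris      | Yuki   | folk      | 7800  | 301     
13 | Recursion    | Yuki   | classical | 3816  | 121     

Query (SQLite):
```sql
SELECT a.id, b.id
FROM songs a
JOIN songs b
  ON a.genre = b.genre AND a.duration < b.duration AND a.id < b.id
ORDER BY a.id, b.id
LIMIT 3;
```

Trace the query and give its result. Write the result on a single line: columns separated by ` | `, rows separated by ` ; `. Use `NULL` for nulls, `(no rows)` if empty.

2 | 6 ; 4 | 6 ; 4 | 11

Pairs (a,b) with same genre, a.duration < b.duration, a.id < b.id.
genre groups: classical:{3,13} folk:{1,5,7,8,9,10,12} pop:{2,4,6,11}
Ordered by (a.id, b.id); first 3.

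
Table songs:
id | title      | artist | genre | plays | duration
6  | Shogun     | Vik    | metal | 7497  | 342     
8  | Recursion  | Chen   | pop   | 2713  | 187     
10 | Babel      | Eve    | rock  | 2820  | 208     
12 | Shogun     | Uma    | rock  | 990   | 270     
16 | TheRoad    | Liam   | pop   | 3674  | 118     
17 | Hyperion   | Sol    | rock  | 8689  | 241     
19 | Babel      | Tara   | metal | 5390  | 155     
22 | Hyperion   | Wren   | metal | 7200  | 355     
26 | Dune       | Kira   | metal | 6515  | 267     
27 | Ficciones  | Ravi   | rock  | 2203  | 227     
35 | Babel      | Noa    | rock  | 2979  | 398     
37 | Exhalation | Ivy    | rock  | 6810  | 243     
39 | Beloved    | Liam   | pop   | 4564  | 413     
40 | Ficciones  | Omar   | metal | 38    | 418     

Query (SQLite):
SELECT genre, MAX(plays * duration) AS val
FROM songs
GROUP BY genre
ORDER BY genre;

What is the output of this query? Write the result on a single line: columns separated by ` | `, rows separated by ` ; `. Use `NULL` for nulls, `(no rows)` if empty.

metal | 2563974 ; pop | 1884932 ; rock | 2094049

For each row compute plays * duration.
Group by genre; take MAX of the expression per group.
  metal: ids {6, 19, 22, 26, 40} → MAX(plays * duration)=2563974
  pop: ids {8, 16, 39} → MAX(plays * duration)=1884932
  rock: ids {10, 12, 17, 27, 35, 37} → MAX(plays * duration)=2094049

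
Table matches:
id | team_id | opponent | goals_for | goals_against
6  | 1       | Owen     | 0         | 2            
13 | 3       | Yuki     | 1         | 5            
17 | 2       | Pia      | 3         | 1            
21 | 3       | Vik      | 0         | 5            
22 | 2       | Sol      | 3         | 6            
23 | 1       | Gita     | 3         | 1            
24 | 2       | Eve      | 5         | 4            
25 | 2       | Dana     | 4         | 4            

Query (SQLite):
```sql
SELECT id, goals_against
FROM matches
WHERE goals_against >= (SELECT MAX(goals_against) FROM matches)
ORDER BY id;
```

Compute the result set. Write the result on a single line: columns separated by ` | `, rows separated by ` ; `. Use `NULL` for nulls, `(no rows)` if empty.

Scalar subquery: MAX(goals_against) over all matches rows = 6.
Keep rows where goals_against >= that value.

22 | 6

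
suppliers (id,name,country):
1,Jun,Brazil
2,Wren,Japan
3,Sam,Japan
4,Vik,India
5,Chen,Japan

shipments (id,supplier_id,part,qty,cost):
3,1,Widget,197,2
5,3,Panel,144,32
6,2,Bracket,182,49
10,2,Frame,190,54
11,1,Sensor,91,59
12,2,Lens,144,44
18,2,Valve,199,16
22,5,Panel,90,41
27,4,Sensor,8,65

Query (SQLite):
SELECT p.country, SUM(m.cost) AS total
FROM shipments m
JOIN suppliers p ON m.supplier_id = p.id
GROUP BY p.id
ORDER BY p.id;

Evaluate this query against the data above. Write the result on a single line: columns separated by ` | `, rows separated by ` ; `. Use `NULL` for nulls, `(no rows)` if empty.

Join each shipments row to its suppliers via supplier_id.
Group joined rows by suppliers.id; compute SUM(m.cost) per group.
  1: ids {3, 11} → SUM(m.cost)=61
  2: ids {6, 10, 12, 18} → SUM(m.cost)=163
  3: ids {5} → SUM(m.cost)=32
  4: ids {27} → SUM(m.cost)=65
  5: ids {22} → SUM(m.cost)=41

Brazil | 61 ; Japan | 163 ; Japan | 32 ; India | 65 ; Japan | 41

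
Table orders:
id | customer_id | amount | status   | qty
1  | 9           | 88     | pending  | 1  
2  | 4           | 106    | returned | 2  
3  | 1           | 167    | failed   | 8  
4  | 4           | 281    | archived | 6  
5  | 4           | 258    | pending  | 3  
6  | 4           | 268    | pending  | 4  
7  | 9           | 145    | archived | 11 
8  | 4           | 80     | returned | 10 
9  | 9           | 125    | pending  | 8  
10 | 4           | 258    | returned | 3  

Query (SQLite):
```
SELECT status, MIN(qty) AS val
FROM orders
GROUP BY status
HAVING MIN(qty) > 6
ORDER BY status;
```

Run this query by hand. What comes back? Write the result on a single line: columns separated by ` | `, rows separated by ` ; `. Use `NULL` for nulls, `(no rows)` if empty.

failed | 8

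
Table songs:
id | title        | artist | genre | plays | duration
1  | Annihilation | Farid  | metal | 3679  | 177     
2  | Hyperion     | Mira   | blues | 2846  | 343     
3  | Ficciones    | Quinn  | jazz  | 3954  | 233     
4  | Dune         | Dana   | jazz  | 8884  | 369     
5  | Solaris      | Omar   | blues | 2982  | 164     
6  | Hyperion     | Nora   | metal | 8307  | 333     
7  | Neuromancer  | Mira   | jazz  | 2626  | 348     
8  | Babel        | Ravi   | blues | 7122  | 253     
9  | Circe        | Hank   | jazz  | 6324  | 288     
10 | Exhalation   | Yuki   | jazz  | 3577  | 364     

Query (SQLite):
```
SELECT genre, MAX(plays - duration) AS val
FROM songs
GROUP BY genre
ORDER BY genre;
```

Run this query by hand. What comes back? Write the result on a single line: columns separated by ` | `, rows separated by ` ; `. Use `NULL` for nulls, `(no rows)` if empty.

blues | 6869 ; jazz | 8515 ; metal | 7974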